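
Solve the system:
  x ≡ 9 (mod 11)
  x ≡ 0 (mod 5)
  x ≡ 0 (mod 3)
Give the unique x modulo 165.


Moduli 11, 5, 3 are pairwise coprime; by CRT there is a unique solution modulo M = 11 · 5 · 3 = 165.
Solve pairwise, accumulating the modulus:
  Start with x ≡ 9 (mod 11).
  Combine with x ≡ 0 (mod 5): since gcd(11, 5) = 1, we get a unique residue mod 55.
    Write x = 9 + 11·t and substitute into x ≡ 0 (mod 5): 11·t ≡ 0 − 9 = -9 (mod 5).
    Reduce coefficients mod 5: 1·t ≡ 1 (mod 5).
    So t ≡ 1 (mod 5).
    Then x = 9 + 11·1 = 20, valid modulo lcm(11, 5) = 55: x ≡ 20 (mod 55).
  Combine with x ≡ 0 (mod 3): since gcd(55, 3) = 1, we get a unique residue mod 165.
    Write x = 20 + 55·t and substitute into x ≡ 0 (mod 3): 55·t ≡ 0 − 20 = -20 (mod 3).
    Reduce coefficients mod 3: 1·t ≡ 1 (mod 3).
    So t ≡ 1 (mod 3).
    Then x = 20 + 55·1 = 75, valid modulo lcm(55, 3) = 165: x ≡ 75 (mod 165).
Verify: 75 mod 11 = 9 ✓, 75 mod 5 = 0 ✓, 75 mod 3 = 0 ✓.

x ≡ 75 (mod 165).


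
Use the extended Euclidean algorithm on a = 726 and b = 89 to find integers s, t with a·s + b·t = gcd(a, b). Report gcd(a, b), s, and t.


Euclidean algorithm on (726, 89) — divide until remainder is 0:
  726 = 8 · 89 + 14
  89 = 6 · 14 + 5
  14 = 2 · 5 + 4
  5 = 1 · 4 + 1
  4 = 4 · 1 + 0
gcd(726, 89) = 1.
Track Bezout coefficients alongside the remainders: start with r₀ = 726 = a·1 + b·0 (s = 1, t = 0) and r₁ = 89 = a·0 + b·1 (s = 0, t = 1); each new remainder r_{k+1} = r_{k-1} − q_k·r_k inherits s_{k+1} = s_{k-1} − q_k·s_k, t_{k+1} = t_{k-1} − q_k·t_k, so r_k = a·s_k + b·t_k at every step:
  q = 8: r = 14, s = 1 − 8·0 = 1, t = 0 − 8·1 = -8  (check: 726·1 + 89·(-8) = 14)
  q = 6: r = 5, s = 0 − 6·1 = -6, t = 1 − 6·(-8) = 49  (check: 726·(-6) + 89·49 = 5)
  q = 2: r = 4, s = 1 − 2·(-6) = 13, t = -8 − 2·49 = -106  (check: 726·13 + 89·(-106) = 4)
  q = 1: r = 1, s = -6 − 1·13 = -19, t = 49 − 1·(-106) = 155  (check: 726·(-19) + 89·155 = 1)
The row with r = 1 (the gcd) gives the Bezout coefficients s = -19, t = 155.
Result: 726 · (-19) + 89 · (155) = 1.

gcd(726, 89) = 1; s = -19, t = 155 (check: 726·(-19) + 89·155 = 1).


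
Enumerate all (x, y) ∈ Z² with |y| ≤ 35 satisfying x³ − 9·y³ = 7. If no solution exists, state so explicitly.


The equation is x³ - 9y³ = 7. For fixed y, x³ = 9·y³ + 7, so a solution requires the RHS to be a perfect cube.
Strategy: iterate y from -35 to 35, compute RHS = 9·y³ + 7, and check whether it is a (positive or negative) perfect cube.
Check small values of y:
  y = 0: RHS = 7 is not a perfect cube.
  y = 1: RHS = 16 is not a perfect cube.
  y = -1: RHS = -2 is not a perfect cube.
  y = 2: RHS = 79 is not a perfect cube.
  y = -2: RHS = -65 is not a perfect cube.
  y = 3: RHS = 250 is not a perfect cube.
  y = -3: RHS = -236 is not a perfect cube.
Continuing the search up to |y| = 35 finds no solutions either.
No (x, y) in the scanned range satisfies the equation.

No integer solutions with |y| ≤ 35.


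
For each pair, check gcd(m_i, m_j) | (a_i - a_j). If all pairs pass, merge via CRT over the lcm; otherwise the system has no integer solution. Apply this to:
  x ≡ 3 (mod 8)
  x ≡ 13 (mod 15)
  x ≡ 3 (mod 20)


Moduli 8, 15, 20 are not pairwise coprime, so CRT works modulo lcm(m_i) when all pairwise compatibility conditions hold.
Pairwise compatibility: gcd(m_i, m_j) must divide a_i - a_j for every pair.
Merge one congruence at a time:
  Start: x ≡ 3 (mod 8).
  Combine with x ≡ 13 (mod 15): gcd(8, 15) = 1; 13 - 3 = 10, which IS divisible by 1, so compatible.
    Write x = 3 + 8·t and substitute into x ≡ 13 (mod 15): 8·t ≡ 13 − 3 = 10 (mod 15).
    The inverse of 8 mod 15 is 2 (since 8·2 = 16 = 1·15 + 1), so t ≡ 2·10 = 20 ≡ 5 (mod 15).
    Then x = 3 + 8·5 = 43, valid modulo lcm(8, 15) = 120: x ≡ 43 (mod 120).
  Combine with x ≡ 3 (mod 20): gcd(120, 20) = 20; 3 - 43 = -40, which IS divisible by 20, so compatible.
    Write x = 43 + 120·t and substitute into x ≡ 3 (mod 20): 120·t ≡ 3 − 43 = -40 (mod 20).
    Divide the congruence (and modulus) by g = 20: 6·t ≡ -2 (mod 1).
    Modulo 1 every t works; take t = 0.
    Then x = 43 + 120·0 = 43, valid modulo lcm(120, 20) = 120: x ≡ 43 (mod 120).
Verify: 43 mod 8 = 3, 43 mod 15 = 13, 43 mod 20 = 3.

x ≡ 43 (mod 120).


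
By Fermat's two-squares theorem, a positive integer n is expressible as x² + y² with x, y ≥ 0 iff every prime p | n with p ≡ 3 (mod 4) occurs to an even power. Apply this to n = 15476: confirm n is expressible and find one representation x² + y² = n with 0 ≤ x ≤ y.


Step 1: Factor n = 15476 = 2^2 · 53 · 73.
Step 2: Check the mod-4 condition on each prime factor: 2 = 2 (special); 53 ≡ 1 (mod 4), exponent 1; 73 ≡ 1 (mod 4), exponent 1.
All primes ≡ 3 (mod 4) appear to even exponent (or don't appear), so by the two-squares theorem n IS expressible as a sum of two squares.
Step 3: Build a representation. Group n = k² · m with k = 2 and m = 53 · 73 = 3869 (a product of primes ≡ 1 (mod 4)); a representation of m scales to one of n via (k·x)² + (k·y)² = k²(x² + y²). Each prime p ≡ 1 (mod 4) is itself a sum of two squares; find a² by testing p − a² for a perfect square:
  53: 53 − 1² = 52, 53 − 2² = 49 = 7² ⇒ 53 = 2² + 7².
  73: 73 − 1² = 72, 73 − 2² = 69, 73 − 3² = 64 = 8² ⇒ 73 = 3² + 8².
  Combine using the Brahmagupta–Fibonacci identity (a² + b²)(c² + d²) = (ac − bd)² + (ad + bc)² = (ac + bd)² + (ad − bc)²:
  53 · 73 = 3869: from (2² + 7²)(3² + 8²), take (2·3 − 7·8, 2·8 + 7·3) = (6 − 56, 16 + 21) = (-50, 37); dropping signs (only squares matter) gives (50, 37); check 50² + 37² = 2500 + 1369 = 3869 ✓.
  Scale by k = 2: (2·50, 2·37) = (100, 74).
Step 4: Order so x ≤ y and verify: 74² + 100² = 5476 + 10000 = 15476 = n. ✓

n = 15476 = 74² + 100² (one valid representation with x ≤ y).


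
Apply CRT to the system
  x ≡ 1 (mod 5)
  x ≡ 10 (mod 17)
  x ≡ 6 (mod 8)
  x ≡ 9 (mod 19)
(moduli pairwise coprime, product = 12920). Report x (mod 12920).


Product of moduli M = 5 · 17 · 8 · 19 = 12920.
Merge one congruence at a time:
  Start: x ≡ 1 (mod 5).
  Combine with x ≡ 10 (mod 17); new modulus lcm = 85.
    Write x = 1 + 5·t and substitute into x ≡ 10 (mod 17): 5·t ≡ 10 − 1 = 9 (mod 17).
    The inverse of 5 mod 17 is 7 (since 5·7 = 35 = 2·17 + 1), so t ≡ 7·9 = 63 ≡ 12 (mod 17).
    Then x = 1 + 5·12 = 61, valid modulo lcm(5, 17) = 85: x ≡ 61 (mod 85).
  Combine with x ≡ 6 (mod 8); new modulus lcm = 680.
    Write x = 61 + 85·t and substitute into x ≡ 6 (mod 8): 85·t ≡ 6 − 61 = -55 (mod 8).
    Reduce coefficients mod 8: 5·t ≡ 1 (mod 8).
    The inverse of 5 mod 8 is 5 (since 5·5 = 25 = 3·8 + 1), so t ≡ 5·1 = 5 ≡ 5 (mod 8).
    Then x = 61 + 85·5 = 486, valid modulo lcm(85, 8) = 680: x ≡ 486 (mod 680).
  Combine with x ≡ 9 (mod 19); new modulus lcm = 12920.
    Write x = 486 + 680·t and substitute into x ≡ 9 (mod 19): 680·t ≡ 9 − 486 = -477 (mod 19).
    Reduce coefficients mod 19: 15·t ≡ 17 (mod 19).
    The inverse of 15 mod 19 is 14 (since 15·14 = 210 = 11·19 + 1), so t ≡ 14·17 = 238 ≡ 10 (mod 19).
    Then x = 486 + 680·10 = 7286, valid modulo lcm(680, 19) = 12920: x ≡ 7286 (mod 12920).
Verify against each original: 7286 mod 5 = 1, 7286 mod 17 = 10, 7286 mod 8 = 6, 7286 mod 19 = 9.

x ≡ 7286 (mod 12920).


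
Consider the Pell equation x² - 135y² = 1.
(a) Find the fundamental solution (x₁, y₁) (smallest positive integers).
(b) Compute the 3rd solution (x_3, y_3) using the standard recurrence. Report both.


Step 1: Find the fundamental solution (x₁, y₁) of x² - 135y² = 1.
  Expand √135 as a continued fraction. a₀ = ⌊√135⌋ = 11; iterate m_{k+1} = d_k·a_k − m_k, d_{k+1} = (135 − m_{k+1}²)/d_k, a_{k+1} = ⌊(a₀ + m_{k+1})/d_{k+1}⌋ (starting m₀ = 0, d₀ = 1), with convergents p_k = a_k·p_{k-1} + p_{k-2}, q_k = a_k·q_{k-1} + q_{k-2} (p₋₁ = 1, q₋₁ = 0):
  k = 0: a₀ = 11; p₀/q₀ = 11/1; p₀² − 135·q₀² = 121 − 135 = -14.
  k = 1: m = 11, d = 14, a = ⌊(11 + 11)/14⌋ = 1; p/q = (1·11 + 1)/(1·1 + 0) = 12/1; p² − 135·q² = 144 − 135 = 9.
  k = 2: m = 3, d = 9, a = ⌊(11 + 3)/9⌋ = 1; p/q = (1·12 + 11)/(1·1 + 1) = 23/2; p² − 135·q² = 529 − 540 = -11.
  k = 3: m = 6, d = 11, a = ⌊(11 + 6)/11⌋ = 1; p/q = (1·23 + 12)/(1·2 + 1) = 35/3; p² − 135·q² = 1225 − 1215 = 10.
  k = 4: m = 5, d = 10, a = ⌊(11 + 5)/10⌋ = 1; p/q = (1·35 + 23)/(1·3 + 2) = 58/5; p² − 135·q² = 3364 − 3375 = -11.
  k = 5: m = 5, d = 11, a = ⌊(11 + 5)/11⌋ = 1; p/q = (1·58 + 35)/(1·5 + 3) = 93/8; p² − 135·q² = 8649 − 8640 = 9.
  k = 6: m = 6, d = 9, a = ⌊(11 + 6)/9⌋ = 1; p/q = (1·93 + 58)/(1·8 + 5) = 151/13; p² − 135·q² = 22801 − 22815 = -14.
  k = 7: m = 3, d = 14, a = ⌊(11 + 3)/14⌋ = 1; p/q = (1·151 + 93)/(1·13 + 8) = 244/21; p² − 135·q² = 59536 − 59535 = 1.
  The first convergent with p² − 135·q² = 1 gives the fundamental solution (x₁, y₁) = (244, 21).
Step 2: Apply the recurrence (x_{n+1}, y_{n+1}) = (x₁x_n + 135y₁y_n, x₁y_n + y₁x_n) repeatedly.
  From (x_1, y_1) = (244, 21): x_2 = 244·244 + 135·21·21 = 119071; y_2 = 244·21 + 21·244 = 10248.
  From (x_2, y_2) = (119071, 10248): x_3 = 244·119071 + 135·21·10248 = 58106404; y_3 = 244·10248 + 21·119071 = 5001003.
Step 3: Verify x_3² - 135·y_3² = 3376354185811216 - 3376354185811215 = 1 (should be 1). ✓

(x_1, y_1) = (244, 21); (x_3, y_3) = (58106404, 5001003).


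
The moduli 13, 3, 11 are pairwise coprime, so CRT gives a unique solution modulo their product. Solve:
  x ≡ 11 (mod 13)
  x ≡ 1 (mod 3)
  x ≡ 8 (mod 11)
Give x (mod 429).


Moduli 13, 3, 11 are pairwise coprime; by CRT there is a unique solution modulo M = 13 · 3 · 11 = 429.
Solve pairwise, accumulating the modulus:
  Start with x ≡ 11 (mod 13).
  Combine with x ≡ 1 (mod 3): since gcd(13, 3) = 1, we get a unique residue mod 39.
    Write x = 11 + 13·t and substitute into x ≡ 1 (mod 3): 13·t ≡ 1 − 11 = -10 (mod 3).
    Reduce coefficients mod 3: 1·t ≡ 2 (mod 3).
    So t ≡ 2 (mod 3).
    Then x = 11 + 13·2 = 37, valid modulo lcm(13, 3) = 39: x ≡ 37 (mod 39).
  Combine with x ≡ 8 (mod 11): since gcd(39, 11) = 1, we get a unique residue mod 429.
    Write x = 37 + 39·t and substitute into x ≡ 8 (mod 11): 39·t ≡ 8 − 37 = -29 (mod 11).
    Reduce coefficients mod 11: 6·t ≡ 4 (mod 11).
    The inverse of 6 mod 11 is 2 (since 6·2 = 12 = 1·11 + 1), so t ≡ 2·4 = 8 ≡ 8 (mod 11).
    Then x = 37 + 39·8 = 349, valid modulo lcm(39, 11) = 429: x ≡ 349 (mod 429).
Verify: 349 mod 13 = 11 ✓, 349 mod 3 = 1 ✓, 349 mod 11 = 8 ✓.

x ≡ 349 (mod 429).


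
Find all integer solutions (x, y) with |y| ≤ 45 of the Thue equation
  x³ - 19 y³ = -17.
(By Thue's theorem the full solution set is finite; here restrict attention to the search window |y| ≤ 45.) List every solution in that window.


The equation is x³ - 19y³ = -17. For fixed y, x³ = 19·y³ − 17, so a solution requires the RHS to be a perfect cube.
Strategy: iterate y from -45 to 45, compute RHS = 19·y³ − 17, and check whether it is a (positive or negative) perfect cube.
Check small values of y:
  y = 0: RHS = -17 is not a perfect cube.
  y = 1: RHS = 2 is not a perfect cube.
  y = -1: RHS = -36 is not a perfect cube.
  y = 2: RHS = 135 is not a perfect cube.
  y = -2: RHS = -169 is not a perfect cube.
  y = 3: RHS = 496 is not a perfect cube.
  y = -3: RHS = -530 is not a perfect cube.
Continuing the search up to |y| = 45 finds no solutions either.
No (x, y) in the scanned range satisfies the equation.

No integer solutions with |y| ≤ 45.


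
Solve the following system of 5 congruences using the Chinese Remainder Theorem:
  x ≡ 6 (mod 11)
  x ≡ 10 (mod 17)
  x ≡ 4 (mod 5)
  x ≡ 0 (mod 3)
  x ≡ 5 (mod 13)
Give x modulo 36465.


Product of moduli M = 11 · 17 · 5 · 3 · 13 = 36465.
Merge one congruence at a time:
  Start: x ≡ 6 (mod 11).
  Combine with x ≡ 10 (mod 17); new modulus lcm = 187.
    Write x = 6 + 11·t and substitute into x ≡ 10 (mod 17): 11·t ≡ 10 − 6 = 4 (mod 17).
    The inverse of 11 mod 17 is 14 (since 11·14 = 154 = 9·17 + 1), so t ≡ 14·4 = 56 ≡ 5 (mod 17).
    Then x = 6 + 11·5 = 61, valid modulo lcm(11, 17) = 187: x ≡ 61 (mod 187).
  Combine with x ≡ 4 (mod 5); new modulus lcm = 935.
    Write x = 61 + 187·t and substitute into x ≡ 4 (mod 5): 187·t ≡ 4 − 61 = -57 (mod 5).
    Reduce coefficients mod 5: 2·t ≡ 3 (mod 5).
    The inverse of 2 mod 5 is 3 (since 2·3 = 6 = 1·5 + 1), so t ≡ 3·3 = 9 ≡ 4 (mod 5).
    Then x = 61 + 187·4 = 809, valid modulo lcm(187, 5) = 935: x ≡ 809 (mod 935).
  Combine with x ≡ 0 (mod 3); new modulus lcm = 2805.
    Write x = 809 + 935·t and substitute into x ≡ 0 (mod 3): 935·t ≡ 0 − 809 = -809 (mod 3).
    Reduce coefficients mod 3: 2·t ≡ 1 (mod 3).
    The inverse of 2 mod 3 is 2 (since 2·2 = 4 = 1·3 + 1), so t ≡ 2·1 = 2 ≡ 2 (mod 3).
    Then x = 809 + 935·2 = 2679, valid modulo lcm(935, 3) = 2805: x ≡ 2679 (mod 2805).
  Combine with x ≡ 5 (mod 13); new modulus lcm = 36465.
    Write x = 2679 + 2805·t and substitute into x ≡ 5 (mod 13): 2805·t ≡ 5 − 2679 = -2674 (mod 13).
    Reduce coefficients mod 13: 10·t ≡ 4 (mod 13).
    The inverse of 10 mod 13 is 4 (since 10·4 = 40 = 3·13 + 1), so t ≡ 4·4 = 16 ≡ 3 (mod 13).
    Then x = 2679 + 2805·3 = 11094, valid modulo lcm(2805, 13) = 36465: x ≡ 11094 (mod 36465).
Verify against each original: 11094 mod 11 = 6, 11094 mod 17 = 10, 11094 mod 5 = 4, 11094 mod 3 = 0, 11094 mod 13 = 5.

x ≡ 11094 (mod 36465).


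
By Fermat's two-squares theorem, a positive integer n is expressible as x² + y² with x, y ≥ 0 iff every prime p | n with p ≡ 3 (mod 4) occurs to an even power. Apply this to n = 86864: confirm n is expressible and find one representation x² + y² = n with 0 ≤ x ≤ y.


Step 1: Factor n = 86864 = 2^4 · 61 · 89.
Step 2: Check the mod-4 condition on each prime factor: 2 = 2 (special); 61 ≡ 1 (mod 4), exponent 1; 89 ≡ 1 (mod 4), exponent 1.
All primes ≡ 3 (mod 4) appear to even exponent (or don't appear), so by the two-squares theorem n IS expressible as a sum of two squares.
Step 3: Build a representation. Group n = k² · m with k = 4 and m = 61 · 89 = 5429 (a product of primes ≡ 1 (mod 4)); a representation of m scales to one of n via (k·x)² + (k·y)² = k²(x² + y²). Each prime p ≡ 1 (mod 4) is itself a sum of two squares; find a² by testing p − a² for a perfect square:
  61: 61 − 1² = 60, 61 − 2² = 57, 61 − 3² = 52, 61 − 4² = 45, 61 − 5² = 36 = 6² ⇒ 61 = 5² + 6².
  89: 89 − 1² = 88, 89 − 2² = 85, 89 − 3² = 80, 89 − 4² = 73, 89 − 5² = 64 = 8² ⇒ 89 = 5² + 8².
  Combine using the Brahmagupta–Fibonacci identity (a² + b²)(c² + d²) = (ac − bd)² + (ad + bc)² = (ac + bd)² + (ad − bc)²:
  61 · 89 = 5429: from (5² + 6²)(5² + 8²), take (5·5 − 6·8, 5·8 + 6·5) = (25 − 48, 40 + 30) = (-23, 70); dropping signs (only squares matter) gives (23, 70); check 23² + 70² = 529 + 4900 = 5429 ✓.
  Scale by k = 4: (4·23, 4·70) = (92, 280).
Step 4: Order so x ≤ y and verify: 92² + 280² = 8464 + 78400 = 86864 = n. ✓

n = 86864 = 92² + 280² (one valid representation with x ≤ y).


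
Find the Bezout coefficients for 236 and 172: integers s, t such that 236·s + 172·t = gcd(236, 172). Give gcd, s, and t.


Euclidean algorithm on (236, 172) — divide until remainder is 0:
  236 = 1 · 172 + 64
  172 = 2 · 64 + 44
  64 = 1 · 44 + 20
  44 = 2 · 20 + 4
  20 = 5 · 4 + 0
gcd(236, 172) = 4.
Track Bezout coefficients alongside the remainders: start with r₀ = 236 = a·1 + b·0 (s = 1, t = 0) and r₁ = 172 = a·0 + b·1 (s = 0, t = 1); each new remainder r_{k+1} = r_{k-1} − q_k·r_k inherits s_{k+1} = s_{k-1} − q_k·s_k, t_{k+1} = t_{k-1} − q_k·t_k, so r_k = a·s_k + b·t_k at every step:
  q = 1: r = 64, s = 1 − 1·0 = 1, t = 0 − 1·1 = -1  (check: 236·1 + 172·(-1) = 64)
  q = 2: r = 44, s = 0 − 2·1 = -2, t = 1 − 2·(-1) = 3  (check: 236·(-2) + 172·3 = 44)
  q = 1: r = 20, s = 1 − 1·(-2) = 3, t = -1 − 1·3 = -4  (check: 236·3 + 172·(-4) = 20)
  q = 2: r = 4, s = -2 − 2·3 = -8, t = 3 − 2·(-4) = 11  (check: 236·(-8) + 172·11 = 4)
The row with r = 4 (the gcd) gives the Bezout coefficients s = -8, t = 11.
Result: 236 · (-8) + 172 · (11) = 4.

gcd(236, 172) = 4; s = -8, t = 11 (check: 236·(-8) + 172·11 = 4).


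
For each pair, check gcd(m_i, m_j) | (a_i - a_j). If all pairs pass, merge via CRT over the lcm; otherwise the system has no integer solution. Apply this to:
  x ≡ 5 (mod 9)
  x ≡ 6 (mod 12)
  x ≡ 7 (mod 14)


Moduli 9, 12, 14 are not pairwise coprime, so CRT works modulo lcm(m_i) when all pairwise compatibility conditions hold.
Pairwise compatibility: gcd(m_i, m_j) must divide a_i - a_j for every pair.
Merge one congruence at a time:
  Start: x ≡ 5 (mod 9).
  Combine with x ≡ 6 (mod 12): gcd(9, 12) = 3, and 6 - 5 = 1 is NOT divisible by 3.
    ⇒ system is inconsistent (no integer solution).

No solution (the system is inconsistent).


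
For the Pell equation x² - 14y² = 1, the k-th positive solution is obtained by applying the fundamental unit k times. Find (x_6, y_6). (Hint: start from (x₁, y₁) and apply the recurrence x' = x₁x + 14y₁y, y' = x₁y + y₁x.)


Step 1: Find the fundamental solution (x₁, y₁) of x² - 14y² = 1.
  Expand √14 as a continued fraction. a₀ = ⌊√14⌋ = 3; iterate m_{k+1} = d_k·a_k − m_k, d_{k+1} = (14 − m_{k+1}²)/d_k, a_{k+1} = ⌊(a₀ + m_{k+1})/d_{k+1}⌋ (starting m₀ = 0, d₀ = 1), with convergents p_k = a_k·p_{k-1} + p_{k-2}, q_k = a_k·q_{k-1} + q_{k-2} (p₋₁ = 1, q₋₁ = 0):
  k = 0: a₀ = 3; p₀/q₀ = 3/1; p₀² − 14·q₀² = 9 − 14 = -5.
  k = 1: m = 3, d = 5, a = ⌊(3 + 3)/5⌋ = 1; p/q = (1·3 + 1)/(1·1 + 0) = 4/1; p² − 14·q² = 16 − 14 = 2.
  k = 2: m = 2, d = 2, a = ⌊(3 + 2)/2⌋ = 2; p/q = (2·4 + 3)/(2·1 + 1) = 11/3; p² − 14·q² = 121 − 126 = -5.
  k = 3: m = 2, d = 5, a = ⌊(3 + 2)/5⌋ = 1; p/q = (1·11 + 4)/(1·3 + 1) = 15/4; p² − 14·q² = 225 − 224 = 1.
  The first convergent with p² − 14·q² = 1 gives the fundamental solution (x₁, y₁) = (15, 4).
Step 2: Apply the recurrence (x_{n+1}, y_{n+1}) = (x₁x_n + 14y₁y_n, x₁y_n + y₁x_n) repeatedly.
  From (x_1, y_1) = (15, 4): x_2 = 15·15 + 14·4·4 = 449; y_2 = 15·4 + 4·15 = 120.
  From (x_2, y_2) = (449, 120): x_3 = 15·449 + 14·4·120 = 13455; y_3 = 15·120 + 4·449 = 3596.
  From (x_3, y_3) = (13455, 3596): x_4 = 15·13455 + 14·4·3596 = 403201; y_4 = 15·3596 + 4·13455 = 107760.
  From (x_4, y_4) = (403201, 107760): x_5 = 15·403201 + 14·4·107760 = 12082575; y_5 = 15·107760 + 4·403201 = 3229204.
  From (x_5, y_5) = (12082575, 3229204): x_6 = 15·12082575 + 14·4·3229204 = 362074049; y_6 = 15·3229204 + 4·12082575 = 96768360.
Step 3: Verify x_6² - 14·y_6² = 131097616959254401 - 131097616959254400 = 1 (should be 1). ✓

(x_1, y_1) = (15, 4); (x_6, y_6) = (362074049, 96768360).


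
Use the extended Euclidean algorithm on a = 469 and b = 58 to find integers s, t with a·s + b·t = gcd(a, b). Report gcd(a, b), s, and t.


Euclidean algorithm on (469, 58) — divide until remainder is 0:
  469 = 8 · 58 + 5
  58 = 11 · 5 + 3
  5 = 1 · 3 + 2
  3 = 1 · 2 + 1
  2 = 2 · 1 + 0
gcd(469, 58) = 1.
Track Bezout coefficients alongside the remainders: start with r₀ = 469 = a·1 + b·0 (s = 1, t = 0) and r₁ = 58 = a·0 + b·1 (s = 0, t = 1); each new remainder r_{k+1} = r_{k-1} − q_k·r_k inherits s_{k+1} = s_{k-1} − q_k·s_k, t_{k+1} = t_{k-1} − q_k·t_k, so r_k = a·s_k + b·t_k at every step:
  q = 8: r = 5, s = 1 − 8·0 = 1, t = 0 − 8·1 = -8  (check: 469·1 + 58·(-8) = 5)
  q = 11: r = 3, s = 0 − 11·1 = -11, t = 1 − 11·(-8) = 89  (check: 469·(-11) + 58·89 = 3)
  q = 1: r = 2, s = 1 − 1·(-11) = 12, t = -8 − 1·89 = -97  (check: 469·12 + 58·(-97) = 2)
  q = 1: r = 1, s = -11 − 1·12 = -23, t = 89 − 1·(-97) = 186  (check: 469·(-23) + 58·186 = 1)
The row with r = 1 (the gcd) gives the Bezout coefficients s = -23, t = 186.
Result: 469 · (-23) + 58 · (186) = 1.

gcd(469, 58) = 1; s = -23, t = 186 (check: 469·(-23) + 58·186 = 1).


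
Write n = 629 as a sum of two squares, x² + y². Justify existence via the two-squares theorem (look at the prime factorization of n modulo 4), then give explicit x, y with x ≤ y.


Step 1: Factor n = 629 = 17 · 37.
Step 2: Check the mod-4 condition on each prime factor: 17 ≡ 1 (mod 4), exponent 1; 37 ≡ 1 (mod 4), exponent 1.
All primes ≡ 3 (mod 4) appear to even exponent (or don't appear), so by the two-squares theorem n IS expressible as a sum of two squares.
Step 3: Build a representation. Here n = 17 · 37 is a product of primes ≡ 1 (mod 4). Each prime p ≡ 1 (mod 4) is itself a sum of two squares; find a² by testing p − a² for a perfect square:
  17: 17 − 1² = 16 = 4² ⇒ 17 = 1² + 4².
  37: 37 − 1² = 36 = 6² ⇒ 37 = 1² + 6².
  Combine using the Brahmagupta–Fibonacci identity (a² + b²)(c² + d²) = (ac − bd)² + (ad + bc)² = (ac + bd)² + (ad − bc)²:
  17 · 37 = 629: from (1² + 4²)(1² + 6²), take (1·1 − 4·6, 1·6 + 4·1) = (1 − 24, 6 + 4) = (-23, 10); dropping signs (only squares matter) gives (23, 10); check 23² + 10² = 529 + 100 = 629 ✓.
Step 4: Order so x ≤ y and verify: 10² + 23² = 100 + 529 = 629 = n. ✓

n = 629 = 10² + 23² (one valid representation with x ≤ y).


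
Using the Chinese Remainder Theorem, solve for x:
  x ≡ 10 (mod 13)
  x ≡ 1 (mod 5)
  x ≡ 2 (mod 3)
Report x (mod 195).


Moduli 13, 5, 3 are pairwise coprime; by CRT there is a unique solution modulo M = 13 · 5 · 3 = 195.
Solve pairwise, accumulating the modulus:
  Start with x ≡ 10 (mod 13).
  Combine with x ≡ 1 (mod 5): since gcd(13, 5) = 1, we get a unique residue mod 65.
    Write x = 10 + 13·t and substitute into x ≡ 1 (mod 5): 13·t ≡ 1 − 10 = -9 (mod 5).
    Reduce coefficients mod 5: 3·t ≡ 1 (mod 5).
    The inverse of 3 mod 5 is 2 (since 3·2 = 6 = 1·5 + 1), so t ≡ 2·1 = 2 ≡ 2 (mod 5).
    Then x = 10 + 13·2 = 36, valid modulo lcm(13, 5) = 65: x ≡ 36 (mod 65).
  Combine with x ≡ 2 (mod 3): since gcd(65, 3) = 1, we get a unique residue mod 195.
    Write x = 36 + 65·t and substitute into x ≡ 2 (mod 3): 65·t ≡ 2 − 36 = -34 (mod 3).
    Reduce coefficients mod 3: 2·t ≡ 2 (mod 3).
    The inverse of 2 mod 3 is 2 (since 2·2 = 4 = 1·3 + 1), so t ≡ 2·2 = 4 ≡ 1 (mod 3).
    Then x = 36 + 65·1 = 101, valid modulo lcm(65, 3) = 195: x ≡ 101 (mod 195).
Verify: 101 mod 13 = 10 ✓, 101 mod 5 = 1 ✓, 101 mod 3 = 2 ✓.

x ≡ 101 (mod 195).


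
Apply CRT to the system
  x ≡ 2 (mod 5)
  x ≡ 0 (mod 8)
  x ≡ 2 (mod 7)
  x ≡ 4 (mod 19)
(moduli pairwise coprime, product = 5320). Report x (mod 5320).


Product of moduli M = 5 · 8 · 7 · 19 = 5320.
Merge one congruence at a time:
  Start: x ≡ 2 (mod 5).
  Combine with x ≡ 0 (mod 8); new modulus lcm = 40.
    Write x = 2 + 5·t and substitute into x ≡ 0 (mod 8): 5·t ≡ 0 − 2 = -2 (mod 8).
    Reduce coefficients mod 8: 5·t ≡ 6 (mod 8).
    The inverse of 5 mod 8 is 5 (since 5·5 = 25 = 3·8 + 1), so t ≡ 5·6 = 30 ≡ 6 (mod 8).
    Then x = 2 + 5·6 = 32, valid modulo lcm(5, 8) = 40: x ≡ 32 (mod 40).
  Combine with x ≡ 2 (mod 7); new modulus lcm = 280.
    Write x = 32 + 40·t and substitute into x ≡ 2 (mod 7): 40·t ≡ 2 − 32 = -30 (mod 7).
    Reduce coefficients mod 7: 5·t ≡ 5 (mod 7).
    The inverse of 5 mod 7 is 3 (since 5·3 = 15 = 2·7 + 1), so t ≡ 3·5 = 15 ≡ 1 (mod 7).
    Then x = 32 + 40·1 = 72, valid modulo lcm(40, 7) = 280: x ≡ 72 (mod 280).
  Combine with x ≡ 4 (mod 19); new modulus lcm = 5320.
    Write x = 72 + 280·t and substitute into x ≡ 4 (mod 19): 280·t ≡ 4 − 72 = -68 (mod 19).
    Reduce coefficients mod 19: 14·t ≡ 8 (mod 19).
    The inverse of 14 mod 19 is 15 (since 14·15 = 210 = 11·19 + 1), so t ≡ 15·8 = 120 ≡ 6 (mod 19).
    Then x = 72 + 280·6 = 1752, valid modulo lcm(280, 19) = 5320: x ≡ 1752 (mod 5320).
Verify against each original: 1752 mod 5 = 2, 1752 mod 8 = 0, 1752 mod 7 = 2, 1752 mod 19 = 4.

x ≡ 1752 (mod 5320).


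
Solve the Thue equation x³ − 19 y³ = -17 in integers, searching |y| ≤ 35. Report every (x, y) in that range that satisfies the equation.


The equation is x³ - 19y³ = -17. For fixed y, x³ = 19·y³ − 17, so a solution requires the RHS to be a perfect cube.
Strategy: iterate y from -35 to 35, compute RHS = 19·y³ − 17, and check whether it is a (positive or negative) perfect cube.
Check small values of y:
  y = 0: RHS = -17 is not a perfect cube.
  y = 1: RHS = 2 is not a perfect cube.
  y = -1: RHS = -36 is not a perfect cube.
  y = 2: RHS = 135 is not a perfect cube.
  y = -2: RHS = -169 is not a perfect cube.
  y = 3: RHS = 496 is not a perfect cube.
  y = -3: RHS = -530 is not a perfect cube.
Continuing the search up to |y| = 35 finds no solutions either.
No (x, y) in the scanned range satisfies the equation.

No integer solutions with |y| ≤ 35.


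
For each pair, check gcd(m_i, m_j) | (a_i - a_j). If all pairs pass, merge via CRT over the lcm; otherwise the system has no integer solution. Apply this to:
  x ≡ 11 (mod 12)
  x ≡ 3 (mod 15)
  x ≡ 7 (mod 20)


Moduli 12, 15, 20 are not pairwise coprime, so CRT works modulo lcm(m_i) when all pairwise compatibility conditions hold.
Pairwise compatibility: gcd(m_i, m_j) must divide a_i - a_j for every pair.
Merge one congruence at a time:
  Start: x ≡ 11 (mod 12).
  Combine with x ≡ 3 (mod 15): gcd(12, 15) = 3, and 3 - 11 = -8 is NOT divisible by 3.
    ⇒ system is inconsistent (no integer solution).

No solution (the system is inconsistent).


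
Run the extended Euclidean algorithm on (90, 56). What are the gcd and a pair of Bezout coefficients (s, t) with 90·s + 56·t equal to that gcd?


Euclidean algorithm on (90, 56) — divide until remainder is 0:
  90 = 1 · 56 + 34
  56 = 1 · 34 + 22
  34 = 1 · 22 + 12
  22 = 1 · 12 + 10
  12 = 1 · 10 + 2
  10 = 5 · 2 + 0
gcd(90, 56) = 2.
Track Bezout coefficients alongside the remainders: start with r₀ = 90 = a·1 + b·0 (s = 1, t = 0) and r₁ = 56 = a·0 + b·1 (s = 0, t = 1); each new remainder r_{k+1} = r_{k-1} − q_k·r_k inherits s_{k+1} = s_{k-1} − q_k·s_k, t_{k+1} = t_{k-1} − q_k·t_k, so r_k = a·s_k + b·t_k at every step:
  q = 1: r = 34, s = 1 − 1·0 = 1, t = 0 − 1·1 = -1  (check: 90·1 + 56·(-1) = 34)
  q = 1: r = 22, s = 0 − 1·1 = -1, t = 1 − 1·(-1) = 2  (check: 90·(-1) + 56·2 = 22)
  q = 1: r = 12, s = 1 − 1·(-1) = 2, t = -1 − 1·2 = -3  (check: 90·2 + 56·(-3) = 12)
  q = 1: r = 10, s = -1 − 1·2 = -3, t = 2 − 1·(-3) = 5  (check: 90·(-3) + 56·5 = 10)
  q = 1: r = 2, s = 2 − 1·(-3) = 5, t = -3 − 1·5 = -8  (check: 90·5 + 56·(-8) = 2)
The row with r = 2 (the gcd) gives the Bezout coefficients s = 5, t = -8.
Result: 90 · (5) + 56 · (-8) = 2.

gcd(90, 56) = 2; s = 5, t = -8 (check: 90·5 + 56·(-8) = 2).


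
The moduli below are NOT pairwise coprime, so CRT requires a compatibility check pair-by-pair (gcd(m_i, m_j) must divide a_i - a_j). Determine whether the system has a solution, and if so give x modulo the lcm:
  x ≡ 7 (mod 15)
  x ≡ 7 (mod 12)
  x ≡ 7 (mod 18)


Moduli 15, 12, 18 are not pairwise coprime, so CRT works modulo lcm(m_i) when all pairwise compatibility conditions hold.
Pairwise compatibility: gcd(m_i, m_j) must divide a_i - a_j for every pair.
Merge one congruence at a time:
  Start: x ≡ 7 (mod 15).
  Combine with x ≡ 7 (mod 12): gcd(15, 12) = 3; 7 - 7 = 0, which IS divisible by 3, so compatible.
    Write x = 7 + 15·t and substitute into x ≡ 7 (mod 12): 15·t ≡ 7 − 7 = 0 (mod 12).
    Divide the congruence (and modulus) by g = 3: 5·t ≡ 0 (mod 4).
    Reduce coefficients mod 4: 1·t ≡ 0 (mod 4).
    So t ≡ 0 (mod 4).
    Then x = 7 + 15·0 = 7, valid modulo lcm(15, 12) = 60: x ≡ 7 (mod 60).
  Combine with x ≡ 7 (mod 18): gcd(60, 18) = 6; 7 - 7 = 0, which IS divisible by 6, so compatible.
    Write x = 7 + 60·t and substitute into x ≡ 7 (mod 18): 60·t ≡ 7 − 7 = 0 (mod 18).
    Divide the congruence (and modulus) by g = 6: 10·t ≡ 0 (mod 3).
    Reduce coefficients mod 3: 1·t ≡ 0 (mod 3).
    So t ≡ 0 (mod 3).
    Then x = 7 + 60·0 = 7, valid modulo lcm(60, 18) = 180: x ≡ 7 (mod 180).
Verify: 7 mod 15 = 7, 7 mod 12 = 7, 7 mod 18 = 7.

x ≡ 7 (mod 180).


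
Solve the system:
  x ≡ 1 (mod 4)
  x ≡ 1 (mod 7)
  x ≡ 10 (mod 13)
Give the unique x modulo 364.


Moduli 4, 7, 13 are pairwise coprime; by CRT there is a unique solution modulo M = 4 · 7 · 13 = 364.
Solve pairwise, accumulating the modulus:
  Start with x ≡ 1 (mod 4).
  Combine with x ≡ 1 (mod 7): since gcd(4, 7) = 1, we get a unique residue mod 28.
    Write x = 1 + 4·t and substitute into x ≡ 1 (mod 7): 4·t ≡ 1 − 1 = 0 (mod 7).
    The inverse of 4 mod 7 is 2 (since 4·2 = 8 = 1·7 + 1), so t ≡ 2·0 = 0 ≡ 0 (mod 7).
    Then x = 1 + 4·0 = 1, valid modulo lcm(4, 7) = 28: x ≡ 1 (mod 28).
  Combine with x ≡ 10 (mod 13): since gcd(28, 13) = 1, we get a unique residue mod 364.
    Write x = 1 + 28·t and substitute into x ≡ 10 (mod 13): 28·t ≡ 10 − 1 = 9 (mod 13).
    Reduce coefficients mod 13: 2·t ≡ 9 (mod 13).
    The inverse of 2 mod 13 is 7 (since 2·7 = 14 = 1·13 + 1), so t ≡ 7·9 = 63 ≡ 11 (mod 13).
    Then x = 1 + 28·11 = 309, valid modulo lcm(28, 13) = 364: x ≡ 309 (mod 364).
Verify: 309 mod 4 = 1 ✓, 309 mod 7 = 1 ✓, 309 mod 13 = 10 ✓.

x ≡ 309 (mod 364).


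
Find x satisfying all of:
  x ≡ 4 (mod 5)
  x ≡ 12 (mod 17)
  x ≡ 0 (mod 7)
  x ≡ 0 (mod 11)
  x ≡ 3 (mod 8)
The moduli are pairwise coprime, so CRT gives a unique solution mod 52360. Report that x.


Product of moduli M = 5 · 17 · 7 · 11 · 8 = 52360.
Merge one congruence at a time:
  Start: x ≡ 4 (mod 5).
  Combine with x ≡ 12 (mod 17); new modulus lcm = 85.
    Write x = 4 + 5·t and substitute into x ≡ 12 (mod 17): 5·t ≡ 12 − 4 = 8 (mod 17).
    The inverse of 5 mod 17 is 7 (since 5·7 = 35 = 2·17 + 1), so t ≡ 7·8 = 56 ≡ 5 (mod 17).
    Then x = 4 + 5·5 = 29, valid modulo lcm(5, 17) = 85: x ≡ 29 (mod 85).
  Combine with x ≡ 0 (mod 7); new modulus lcm = 595.
    Write x = 29 + 85·t and substitute into x ≡ 0 (mod 7): 85·t ≡ 0 − 29 = -29 (mod 7).
    Reduce coefficients mod 7: 1·t ≡ 6 (mod 7).
    So t ≡ 6 (mod 7).
    Then x = 29 + 85·6 = 539, valid modulo lcm(85, 7) = 595: x ≡ 539 (mod 595).
  Combine with x ≡ 0 (mod 11); new modulus lcm = 6545.
    Write x = 539 + 595·t and substitute into x ≡ 0 (mod 11): 595·t ≡ 0 − 539 = -539 (mod 11).
    Reduce coefficients mod 11: 1·t ≡ 0 (mod 11).
    So t ≡ 0 (mod 11).
    Then x = 539 + 595·0 = 539, valid modulo lcm(595, 11) = 6545: x ≡ 539 (mod 6545).
  Combine with x ≡ 3 (mod 8); new modulus lcm = 52360.
    Write x = 539 + 6545·t and substitute into x ≡ 3 (mod 8): 6545·t ≡ 3 − 539 = -536 (mod 8).
    Reduce coefficients mod 8: 1·t ≡ 0 (mod 8).
    So t ≡ 0 (mod 8).
    Then x = 539 + 6545·0 = 539, valid modulo lcm(6545, 8) = 52360: x ≡ 539 (mod 52360).
Verify against each original: 539 mod 5 = 4, 539 mod 17 = 12, 539 mod 7 = 0, 539 mod 11 = 0, 539 mod 8 = 3.

x ≡ 539 (mod 52360).


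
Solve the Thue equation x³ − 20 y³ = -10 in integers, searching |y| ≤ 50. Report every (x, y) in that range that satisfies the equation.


The equation is x³ - 20y³ = -10. For fixed y, x³ = 20·y³ − 10, so a solution requires the RHS to be a perfect cube.
Strategy: iterate y from -50 to 50, compute RHS = 20·y³ − 10, and check whether it is a (positive or negative) perfect cube.
Check small values of y:
  y = 0: RHS = -10 is not a perfect cube.
  y = 1: RHS = 10 is not a perfect cube.
  y = -1: RHS = -30 is not a perfect cube.
  y = 2: RHS = 150 is not a perfect cube.
  y = -2: RHS = -170 is not a perfect cube.
  y = 3: RHS = 530 is not a perfect cube.
  y = -3: RHS = -550 is not a perfect cube.
Continuing the search up to |y| = 50 finds no solutions either.
No (x, y) in the scanned range satisfies the equation.

No integer solutions with |y| ≤ 50.


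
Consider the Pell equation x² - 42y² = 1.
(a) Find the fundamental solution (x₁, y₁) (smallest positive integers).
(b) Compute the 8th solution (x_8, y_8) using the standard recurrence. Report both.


Step 1: Find the fundamental solution (x₁, y₁) of x² - 42y² = 1.
  Expand √42 as a continued fraction. a₀ = ⌊√42⌋ = 6; iterate m_{k+1} = d_k·a_k − m_k, d_{k+1} = (42 − m_{k+1}²)/d_k, a_{k+1} = ⌊(a₀ + m_{k+1})/d_{k+1}⌋ (starting m₀ = 0, d₀ = 1), with convergents p_k = a_k·p_{k-1} + p_{k-2}, q_k = a_k·q_{k-1} + q_{k-2} (p₋₁ = 1, q₋₁ = 0):
  k = 0: a₀ = 6; p₀/q₀ = 6/1; p₀² − 42·q₀² = 36 − 42 = -6.
  k = 1: m = 6, d = 6, a = ⌊(6 + 6)/6⌋ = 2; p/q = (2·6 + 1)/(2·1 + 0) = 13/2; p² − 42·q² = 169 − 168 = 1.
  The first convergent with p² − 42·q² = 1 gives the fundamental solution (x₁, y₁) = (13, 2).
Step 2: Apply the recurrence (x_{n+1}, y_{n+1}) = (x₁x_n + 42y₁y_n, x₁y_n + y₁x_n) repeatedly.
  From (x_1, y_1) = (13, 2): x_2 = 13·13 + 42·2·2 = 337; y_2 = 13·2 + 2·13 = 52.
  From (x_2, y_2) = (337, 52): x_3 = 13·337 + 42·2·52 = 8749; y_3 = 13·52 + 2·337 = 1350.
  From (x_3, y_3) = (8749, 1350): x_4 = 13·8749 + 42·2·1350 = 227137; y_4 = 13·1350 + 2·8749 = 35048.
  From (x_4, y_4) = (227137, 35048): x_5 = 13·227137 + 42·2·35048 = 5896813; y_5 = 13·35048 + 2·227137 = 909898.
  From (x_5, y_5) = (5896813, 909898): x_6 = 13·5896813 + 42·2·909898 = 153090001; y_6 = 13·909898 + 2·5896813 = 23622300.
  From (x_6, y_6) = (153090001, 23622300): x_7 = 13·153090001 + 42·2·23622300 = 3974443213; y_7 = 13·23622300 + 2·153090001 = 613269902.
  From (x_7, y_7) = (3974443213, 613269902): x_8 = 13·3974443213 + 42·2·613269902 = 103182433537; y_8 = 13·613269902 + 2·3974443213 = 15921395152.
Step 3: Verify x_8² - 42·y_8² = 10646614590617422330369 - 10646614590617422330368 = 1 (should be 1). ✓

(x_1, y_1) = (13, 2); (x_8, y_8) = (103182433537, 15921395152).


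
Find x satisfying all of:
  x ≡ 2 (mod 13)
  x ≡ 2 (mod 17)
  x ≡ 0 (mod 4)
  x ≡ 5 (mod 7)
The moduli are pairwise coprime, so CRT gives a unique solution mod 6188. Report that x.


Product of moduli M = 13 · 17 · 4 · 7 = 6188.
Merge one congruence at a time:
  Start: x ≡ 2 (mod 13).
  Combine with x ≡ 2 (mod 17); new modulus lcm = 221.
    Write x = 2 + 13·t and substitute into x ≡ 2 (mod 17): 13·t ≡ 2 − 2 = 0 (mod 17).
    The inverse of 13 mod 17 is 4 (since 13·4 = 52 = 3·17 + 1), so t ≡ 4·0 = 0 ≡ 0 (mod 17).
    Then x = 2 + 13·0 = 2, valid modulo lcm(13, 17) = 221: x ≡ 2 (mod 221).
  Combine with x ≡ 0 (mod 4); new modulus lcm = 884.
    Write x = 2 + 221·t and substitute into x ≡ 0 (mod 4): 221·t ≡ 0 − 2 = -2 (mod 4).
    Reduce coefficients mod 4: 1·t ≡ 2 (mod 4).
    So t ≡ 2 (mod 4).
    Then x = 2 + 221·2 = 444, valid modulo lcm(221, 4) = 884: x ≡ 444 (mod 884).
  Combine with x ≡ 5 (mod 7); new modulus lcm = 6188.
    Write x = 444 + 884·t and substitute into x ≡ 5 (mod 7): 884·t ≡ 5 − 444 = -439 (mod 7).
    Reduce coefficients mod 7: 2·t ≡ 2 (mod 7).
    The inverse of 2 mod 7 is 4 (since 2·4 = 8 = 1·7 + 1), so t ≡ 4·2 = 8 ≡ 1 (mod 7).
    Then x = 444 + 884·1 = 1328, valid modulo lcm(884, 7) = 6188: x ≡ 1328 (mod 6188).
Verify against each original: 1328 mod 13 = 2, 1328 mod 17 = 2, 1328 mod 4 = 0, 1328 mod 7 = 5.

x ≡ 1328 (mod 6188).


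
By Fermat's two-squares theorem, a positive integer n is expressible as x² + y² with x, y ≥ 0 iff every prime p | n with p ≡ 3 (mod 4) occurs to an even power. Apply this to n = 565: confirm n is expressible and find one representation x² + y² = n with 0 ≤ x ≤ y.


Step 1: Factor n = 565 = 5 · 113.
Step 2: Check the mod-4 condition on each prime factor: 5 ≡ 1 (mod 4), exponent 1; 113 ≡ 1 (mod 4), exponent 1.
All primes ≡ 3 (mod 4) appear to even exponent (or don't appear), so by the two-squares theorem n IS expressible as a sum of two squares.
Step 3: Build a representation. Here n = 5 · 113 is a product of primes ≡ 1 (mod 4). Each prime p ≡ 1 (mod 4) is itself a sum of two squares; find a² by testing p − a² for a perfect square:
  5: 5 − 1² = 4 = 2² ⇒ 5 = 1² + 2².
  113: 113 − 1² = 112, 113 − 2² = 109, 113 − 3² = 104, 113 − 4² = 97, 113 − 5² = 88, 113 − 6² = 77, 113 − 7² = 64 = 8² ⇒ 113 = 7² + 8².
  Combine using the Brahmagupta–Fibonacci identity (a² + b²)(c² + d²) = (ac − bd)² + (ad + bc)² = (ac + bd)² + (ad − bc)²:
  5 · 113 = 565: from (1² + 2²)(7² + 8²), take (1·7 − 2·8, 1·8 + 2·7) = (7 − 16, 8 + 14) = (-9, 22); dropping signs (only squares matter) gives (9, 22); check 9² + 22² = 81 + 484 = 565 ✓.
Step 4: Order so x ≤ y and verify: 9² + 22² = 81 + 484 = 565 = n. ✓

n = 565 = 9² + 22² (one valid representation with x ≤ y).


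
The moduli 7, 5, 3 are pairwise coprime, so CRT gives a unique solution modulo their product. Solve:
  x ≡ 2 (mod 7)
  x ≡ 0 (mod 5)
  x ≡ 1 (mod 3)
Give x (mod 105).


Moduli 7, 5, 3 are pairwise coprime; by CRT there is a unique solution modulo M = 7 · 5 · 3 = 105.
Solve pairwise, accumulating the modulus:
  Start with x ≡ 2 (mod 7).
  Combine with x ≡ 0 (mod 5): since gcd(7, 5) = 1, we get a unique residue mod 35.
    Write x = 2 + 7·t and substitute into x ≡ 0 (mod 5): 7·t ≡ 0 − 2 = -2 (mod 5).
    Reduce coefficients mod 5: 2·t ≡ 3 (mod 5).
    The inverse of 2 mod 5 is 3 (since 2·3 = 6 = 1·5 + 1), so t ≡ 3·3 = 9 ≡ 4 (mod 5).
    Then x = 2 + 7·4 = 30, valid modulo lcm(7, 5) = 35: x ≡ 30 (mod 35).
  Combine with x ≡ 1 (mod 3): since gcd(35, 3) = 1, we get a unique residue mod 105.
    Write x = 30 + 35·t and substitute into x ≡ 1 (mod 3): 35·t ≡ 1 − 30 = -29 (mod 3).
    Reduce coefficients mod 3: 2·t ≡ 1 (mod 3).
    The inverse of 2 mod 3 is 2 (since 2·2 = 4 = 1·3 + 1), so t ≡ 2·1 = 2 ≡ 2 (mod 3).
    Then x = 30 + 35·2 = 100, valid modulo lcm(35, 3) = 105: x ≡ 100 (mod 105).
Verify: 100 mod 7 = 2 ✓, 100 mod 5 = 0 ✓, 100 mod 3 = 1 ✓.

x ≡ 100 (mod 105).


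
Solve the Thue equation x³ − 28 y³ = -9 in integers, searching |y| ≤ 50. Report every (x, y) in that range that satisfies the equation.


The equation is x³ - 28y³ = -9. For fixed y, x³ = 28·y³ − 9, so a solution requires the RHS to be a perfect cube.
Strategy: iterate y from -50 to 50, compute RHS = 28·y³ − 9, and check whether it is a (positive or negative) perfect cube.
Check small values of y:
  y = 0: RHS = -9 is not a perfect cube.
  y = 1: RHS = 19 is not a perfect cube.
  y = -1: RHS = -37 is not a perfect cube.
  y = 2: RHS = 215 is not a perfect cube.
  y = -2: RHS = -233 is not a perfect cube.
  y = 3: RHS = 747 is not a perfect cube.
  y = -3: RHS = -765 is not a perfect cube.
Continuing the search up to |y| = 50 finds no solutions either.
No (x, y) in the scanned range satisfies the equation.

No integer solutions with |y| ≤ 50.


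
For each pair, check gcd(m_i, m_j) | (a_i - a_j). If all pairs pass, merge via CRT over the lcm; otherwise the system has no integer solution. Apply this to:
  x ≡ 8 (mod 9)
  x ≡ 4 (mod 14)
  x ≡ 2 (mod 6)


Moduli 9, 14, 6 are not pairwise coprime, so CRT works modulo lcm(m_i) when all pairwise compatibility conditions hold.
Pairwise compatibility: gcd(m_i, m_j) must divide a_i - a_j for every pair.
Merge one congruence at a time:
  Start: x ≡ 8 (mod 9).
  Combine with x ≡ 4 (mod 14): gcd(9, 14) = 1; 4 - 8 = -4, which IS divisible by 1, so compatible.
    Write x = 8 + 9·t and substitute into x ≡ 4 (mod 14): 9·t ≡ 4 − 8 = -4 (mod 14).
    Reduce coefficients mod 14: 9·t ≡ 10 (mod 14).
    The inverse of 9 mod 14 is 11 (since 9·11 = 99 = 7·14 + 1), so t ≡ 11·10 = 110 ≡ 12 (mod 14).
    Then x = 8 + 9·12 = 116, valid modulo lcm(9, 14) = 126: x ≡ 116 (mod 126).
  Combine with x ≡ 2 (mod 6): gcd(126, 6) = 6; 2 - 116 = -114, which IS divisible by 6, so compatible.
    Write x = 116 + 126·t and substitute into x ≡ 2 (mod 6): 126·t ≡ 2 − 116 = -114 (mod 6).
    Divide the congruence (and modulus) by g = 6: 21·t ≡ -19 (mod 1).
    Modulo 1 every t works; take t = 0.
    Then x = 116 + 126·0 = 116, valid modulo lcm(126, 6) = 126: x ≡ 116 (mod 126).
Verify: 116 mod 9 = 8, 116 mod 14 = 4, 116 mod 6 = 2.

x ≡ 116 (mod 126).
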